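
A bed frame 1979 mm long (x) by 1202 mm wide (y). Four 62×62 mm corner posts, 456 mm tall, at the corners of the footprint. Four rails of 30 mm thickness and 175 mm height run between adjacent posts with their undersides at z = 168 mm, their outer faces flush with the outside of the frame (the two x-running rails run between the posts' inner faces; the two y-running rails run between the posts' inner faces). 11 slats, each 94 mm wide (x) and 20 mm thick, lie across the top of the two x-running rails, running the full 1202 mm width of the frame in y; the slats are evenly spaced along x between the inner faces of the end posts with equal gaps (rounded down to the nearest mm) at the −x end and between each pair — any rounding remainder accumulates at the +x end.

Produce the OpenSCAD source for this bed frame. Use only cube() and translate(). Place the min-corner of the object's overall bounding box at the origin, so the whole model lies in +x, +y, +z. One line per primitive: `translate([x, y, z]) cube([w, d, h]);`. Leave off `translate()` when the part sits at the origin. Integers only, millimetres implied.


// slat z = rail_z + rail_h = 168 + 175 = 343
// slat gap = ⌊(1855 − 11·94) / 12⌋ = 68
cube([62, 62, 456]);
translate([0, 1140, 0]) cube([62, 62, 456]);
translate([1917, 0, 0]) cube([62, 62, 456]);
translate([1917, 1140, 0]) cube([62, 62, 456]);
translate([62, 0, 168]) cube([1855, 30, 175]);
translate([62, 1172, 168]) cube([1855, 30, 175]);
translate([0, 62, 168]) cube([30, 1078, 175]);
translate([1949, 62, 168]) cube([30, 1078, 175]);
translate([130, 0, 343]) cube([94, 1202, 20]);
translate([292, 0, 343]) cube([94, 1202, 20]);
translate([454, 0, 343]) cube([94, 1202, 20]);
translate([616, 0, 343]) cube([94, 1202, 20]);
translate([778, 0, 343]) cube([94, 1202, 20]);
translate([940, 0, 343]) cube([94, 1202, 20]);
translate([1102, 0, 343]) cube([94, 1202, 20]);
translate([1264, 0, 343]) cube([94, 1202, 20]);
translate([1426, 0, 343]) cube([94, 1202, 20]);
translate([1588, 0, 343]) cube([94, 1202, 20]);
translate([1750, 0, 343]) cube([94, 1202, 20]);


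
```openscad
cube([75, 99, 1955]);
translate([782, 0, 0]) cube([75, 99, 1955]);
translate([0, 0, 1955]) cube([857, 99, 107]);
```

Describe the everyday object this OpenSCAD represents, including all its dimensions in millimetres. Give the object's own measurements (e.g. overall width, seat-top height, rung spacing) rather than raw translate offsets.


A door frame. The clear opening is 707 mm wide and 1955 mm high. Two 75 mm wide jambs, 99 mm deep, stand either side of the opening from the floor to the top of the opening. A 107 mm thick head sits across the top of both jambs, spanning the full outside width of the frame.


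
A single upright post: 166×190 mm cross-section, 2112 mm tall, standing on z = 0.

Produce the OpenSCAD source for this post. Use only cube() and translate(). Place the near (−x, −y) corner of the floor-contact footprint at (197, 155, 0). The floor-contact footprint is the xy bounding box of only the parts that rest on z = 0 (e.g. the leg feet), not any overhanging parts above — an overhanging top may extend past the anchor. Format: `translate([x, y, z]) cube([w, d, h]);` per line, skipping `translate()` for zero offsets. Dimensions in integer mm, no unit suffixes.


translate([197, 155, 0]) cube([166, 190, 2112]);


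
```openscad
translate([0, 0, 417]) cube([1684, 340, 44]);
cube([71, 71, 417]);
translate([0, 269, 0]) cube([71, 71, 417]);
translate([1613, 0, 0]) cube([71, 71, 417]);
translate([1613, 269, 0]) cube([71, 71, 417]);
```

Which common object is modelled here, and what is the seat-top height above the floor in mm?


A bench. The seat-top height is 461 mm.

A long slab on four corner posts — a bench. The slab sits at z = 417 with thickness 44, so the top is 417 + 44 = 461 mm.


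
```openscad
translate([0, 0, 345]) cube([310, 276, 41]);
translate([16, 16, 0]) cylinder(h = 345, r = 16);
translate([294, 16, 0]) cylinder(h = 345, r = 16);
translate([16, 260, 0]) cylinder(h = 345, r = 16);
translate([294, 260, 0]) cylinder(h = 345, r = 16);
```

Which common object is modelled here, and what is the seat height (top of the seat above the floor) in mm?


A stool. The seat height is 386 mm.

A 310×276×41 slab at z = 345 on four corner cylinders — a stool. The seat top is 345 + 41 = 386 mm.


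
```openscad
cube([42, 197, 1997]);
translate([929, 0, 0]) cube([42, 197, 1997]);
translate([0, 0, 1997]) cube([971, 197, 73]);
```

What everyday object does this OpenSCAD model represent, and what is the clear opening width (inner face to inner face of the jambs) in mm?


A door frame. The clear opening width is 887 mm.

Two 1997 mm tall posts with a header on top — a door frame. The left jamb is 42 mm wide at x = 0; the right jamb starts at x = 929. The clear opening is 929 − 42 = 887 mm.


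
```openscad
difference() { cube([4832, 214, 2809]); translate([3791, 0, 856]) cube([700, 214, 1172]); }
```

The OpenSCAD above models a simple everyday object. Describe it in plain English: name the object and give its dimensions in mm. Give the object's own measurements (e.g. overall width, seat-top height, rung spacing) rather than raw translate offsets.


A wall 4832 mm long (x), 214 mm thick (y), 2809 mm tall, with a rectangular window opening cut through it. The opening is 700 mm wide and 1172 mm tall; its sill is at z = 856 mm and its near (−x) edge is 3791 mm from the wall's −x end. The opening passes through the full wall thickness.


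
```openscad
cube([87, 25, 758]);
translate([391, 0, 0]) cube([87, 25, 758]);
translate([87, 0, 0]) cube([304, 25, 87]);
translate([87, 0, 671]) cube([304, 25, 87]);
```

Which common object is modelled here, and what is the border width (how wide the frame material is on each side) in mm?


A picture frame. The border width is 87 mm.

Four thin pieces enclosing a rectangular opening — a picture frame. The two full-height stiles are 758 mm tall; the top rail sits at z = 671 and is 87 mm tall, so the border above the opening is 758 − 671 = 87 mm, matching the stile x-width.


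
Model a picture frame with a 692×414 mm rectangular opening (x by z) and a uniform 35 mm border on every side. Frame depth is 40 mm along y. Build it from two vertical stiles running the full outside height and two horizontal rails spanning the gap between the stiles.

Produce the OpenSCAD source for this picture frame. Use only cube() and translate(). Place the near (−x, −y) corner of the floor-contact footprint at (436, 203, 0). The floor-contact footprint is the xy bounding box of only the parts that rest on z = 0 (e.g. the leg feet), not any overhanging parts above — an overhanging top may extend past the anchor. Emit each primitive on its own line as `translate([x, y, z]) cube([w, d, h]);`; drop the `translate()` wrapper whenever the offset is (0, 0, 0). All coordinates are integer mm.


translate([436, 203, 0]) cube([35, 40, 484]);
translate([1163, 203, 0]) cube([35, 40, 484]);
translate([471, 203, 0]) cube([692, 40, 35]);
translate([471, 203, 449]) cube([692, 40, 35]);


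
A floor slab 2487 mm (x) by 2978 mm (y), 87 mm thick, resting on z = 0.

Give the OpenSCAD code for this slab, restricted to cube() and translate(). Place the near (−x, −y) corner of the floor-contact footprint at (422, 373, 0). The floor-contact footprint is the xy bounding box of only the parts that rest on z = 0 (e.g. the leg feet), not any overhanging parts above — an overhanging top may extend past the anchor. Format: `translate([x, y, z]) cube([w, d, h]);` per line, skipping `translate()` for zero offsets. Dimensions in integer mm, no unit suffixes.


translate([422, 373, 0]) cube([2487, 2978, 87]);


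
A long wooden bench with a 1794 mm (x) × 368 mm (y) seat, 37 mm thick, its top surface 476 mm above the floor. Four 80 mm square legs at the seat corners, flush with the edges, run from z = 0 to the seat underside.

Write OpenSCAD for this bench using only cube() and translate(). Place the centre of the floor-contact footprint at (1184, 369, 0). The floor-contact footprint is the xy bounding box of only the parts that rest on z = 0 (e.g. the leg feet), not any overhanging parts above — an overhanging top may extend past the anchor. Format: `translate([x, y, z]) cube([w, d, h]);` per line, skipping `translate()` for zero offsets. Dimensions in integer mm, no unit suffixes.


translate([287, 185, 439]) cube([1794, 368, 37]);
translate([287, 185, 0]) cube([80, 80, 439]);
translate([287, 473, 0]) cube([80, 80, 439]);
translate([2001, 185, 0]) cube([80, 80, 439]);
translate([2001, 473, 0]) cube([80, 80, 439]);


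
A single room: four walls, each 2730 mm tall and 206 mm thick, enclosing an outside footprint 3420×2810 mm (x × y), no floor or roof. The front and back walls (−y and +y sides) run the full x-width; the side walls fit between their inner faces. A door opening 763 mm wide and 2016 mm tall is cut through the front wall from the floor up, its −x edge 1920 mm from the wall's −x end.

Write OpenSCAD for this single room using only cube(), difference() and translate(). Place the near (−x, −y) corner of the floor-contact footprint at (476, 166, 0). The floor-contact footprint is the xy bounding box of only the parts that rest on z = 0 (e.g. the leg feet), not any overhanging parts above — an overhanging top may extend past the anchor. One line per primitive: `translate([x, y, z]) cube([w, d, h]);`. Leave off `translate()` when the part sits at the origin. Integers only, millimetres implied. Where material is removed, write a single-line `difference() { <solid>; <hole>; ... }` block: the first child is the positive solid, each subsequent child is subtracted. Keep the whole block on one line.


difference() { translate([476, 166, 0]) cube([3420, 206, 2730]); translate([2396, 166, 0]) cube([763, 206, 2016]); }
translate([476, 2770, 0]) cube([3420, 206, 2730]);
translate([476, 372, 0]) cube([206, 2398, 2730]);
translate([3690, 372, 0]) cube([206, 2398, 2730]);


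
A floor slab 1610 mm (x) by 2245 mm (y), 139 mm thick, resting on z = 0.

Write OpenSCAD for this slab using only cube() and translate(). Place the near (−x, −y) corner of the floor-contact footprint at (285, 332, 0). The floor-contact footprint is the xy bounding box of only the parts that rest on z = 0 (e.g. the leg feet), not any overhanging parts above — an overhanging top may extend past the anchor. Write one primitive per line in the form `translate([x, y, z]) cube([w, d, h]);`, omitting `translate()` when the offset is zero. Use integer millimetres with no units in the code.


translate([285, 332, 0]) cube([1610, 2245, 139]);


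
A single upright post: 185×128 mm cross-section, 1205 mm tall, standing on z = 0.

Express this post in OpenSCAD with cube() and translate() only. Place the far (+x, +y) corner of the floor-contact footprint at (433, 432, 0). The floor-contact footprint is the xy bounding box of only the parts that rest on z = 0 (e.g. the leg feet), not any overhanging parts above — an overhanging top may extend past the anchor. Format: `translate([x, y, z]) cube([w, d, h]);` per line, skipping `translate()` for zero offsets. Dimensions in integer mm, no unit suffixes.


translate([248, 304, 0]) cube([185, 128, 1205]);


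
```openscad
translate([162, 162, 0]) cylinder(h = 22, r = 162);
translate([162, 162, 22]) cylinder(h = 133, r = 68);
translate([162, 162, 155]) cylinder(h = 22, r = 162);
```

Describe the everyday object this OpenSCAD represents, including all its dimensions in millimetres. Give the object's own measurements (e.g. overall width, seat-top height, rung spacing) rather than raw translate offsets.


A spool: two coaxial disc flanges of radius 162 mm and thickness 22 mm, joined by a core cylinder of radius 68 mm and height 133 mm. The lower flange rests on z = 0 and the three cylinders share a vertical axis.


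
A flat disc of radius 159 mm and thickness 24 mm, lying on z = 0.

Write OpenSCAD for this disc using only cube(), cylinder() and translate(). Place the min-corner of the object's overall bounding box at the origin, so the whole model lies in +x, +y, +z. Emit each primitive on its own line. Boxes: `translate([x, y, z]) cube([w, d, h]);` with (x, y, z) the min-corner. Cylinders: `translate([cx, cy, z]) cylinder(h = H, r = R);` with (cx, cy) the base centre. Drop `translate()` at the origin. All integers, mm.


translate([159, 159, 0]) cylinder(h = 24, r = 159);


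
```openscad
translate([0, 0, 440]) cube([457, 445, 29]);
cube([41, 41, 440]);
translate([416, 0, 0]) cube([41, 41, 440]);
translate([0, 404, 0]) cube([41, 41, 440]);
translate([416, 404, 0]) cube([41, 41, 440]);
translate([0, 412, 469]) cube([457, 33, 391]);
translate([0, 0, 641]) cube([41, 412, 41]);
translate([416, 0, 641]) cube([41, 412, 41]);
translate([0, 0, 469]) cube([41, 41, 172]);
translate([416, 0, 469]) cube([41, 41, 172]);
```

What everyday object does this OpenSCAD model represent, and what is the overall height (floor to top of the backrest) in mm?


A chair. The overall height is 860 mm.

A slab on four corner posts with a tall panel at the back — a chair. The seat slab sits at z = 440 with thickness 29, and the 391 mm backrest starts at the seat top, so the overall height is 440 + 29 + 391 = 860 mm.


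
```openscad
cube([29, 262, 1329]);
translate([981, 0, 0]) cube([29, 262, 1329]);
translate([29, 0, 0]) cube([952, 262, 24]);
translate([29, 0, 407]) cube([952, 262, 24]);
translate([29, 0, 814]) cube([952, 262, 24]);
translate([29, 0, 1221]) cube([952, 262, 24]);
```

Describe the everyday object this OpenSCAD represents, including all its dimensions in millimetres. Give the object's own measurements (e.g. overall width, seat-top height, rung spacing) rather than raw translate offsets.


An open bookshelf. Two side panels, each 29 mm thick, 262 mm deep and 1329 mm tall, stand 1010 mm apart (outside-to-outside). Between them sit 4 shelves, each 24 mm thick and 262 mm deep, spanning the full gap between the sides. The bottom shelf rests on the floor (its underside at z = 0) and the clear gap between one shelf's top and the next shelf's underside is 383 mm.


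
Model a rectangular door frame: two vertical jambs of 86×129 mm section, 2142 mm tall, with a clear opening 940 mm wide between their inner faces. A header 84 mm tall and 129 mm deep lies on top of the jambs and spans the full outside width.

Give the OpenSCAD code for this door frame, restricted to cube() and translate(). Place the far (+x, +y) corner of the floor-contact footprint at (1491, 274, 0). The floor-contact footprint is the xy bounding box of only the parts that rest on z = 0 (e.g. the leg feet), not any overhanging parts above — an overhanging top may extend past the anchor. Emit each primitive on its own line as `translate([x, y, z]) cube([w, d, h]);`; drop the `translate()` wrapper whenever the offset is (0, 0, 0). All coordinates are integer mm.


translate([379, 145, 0]) cube([86, 129, 2142]);
translate([1405, 145, 0]) cube([86, 129, 2142]);
translate([379, 145, 2142]) cube([1112, 129, 84]);


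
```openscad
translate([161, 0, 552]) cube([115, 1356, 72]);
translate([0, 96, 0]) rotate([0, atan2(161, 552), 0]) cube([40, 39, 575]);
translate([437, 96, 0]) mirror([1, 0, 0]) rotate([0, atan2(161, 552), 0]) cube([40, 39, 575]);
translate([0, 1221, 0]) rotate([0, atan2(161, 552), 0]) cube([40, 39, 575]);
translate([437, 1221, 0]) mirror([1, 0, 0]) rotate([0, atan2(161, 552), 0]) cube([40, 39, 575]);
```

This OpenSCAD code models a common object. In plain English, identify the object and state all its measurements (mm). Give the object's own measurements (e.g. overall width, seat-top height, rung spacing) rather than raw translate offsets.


A sawhorse. A 115×1356×72 mm beam (x, y, z) sits on two A-frame leg pairs. Each pair is two raked legs of 40×39 mm section (39 mm along y) splaying symmetrically in x. Each leg rises 552 mm vertically over 161 mm of horizontal reach and is 575 mm long along its own axis. Every leg's outer bottom edge rests on the floor and its outer top edge meets a bottom edge of the beam — the left legs (tilting toward +x) meet the beam's −x bottom edge, the right legs (their mirror images, tilting toward −x) meet its +x bottom edge — so the leg tops tuck under the beam, the beam's underside is 552 mm above the floor, and the feet are 437 mm apart outside-to-outside with the beam centred between them. The two leg pairs are set in 96 mm from either end of the beam.


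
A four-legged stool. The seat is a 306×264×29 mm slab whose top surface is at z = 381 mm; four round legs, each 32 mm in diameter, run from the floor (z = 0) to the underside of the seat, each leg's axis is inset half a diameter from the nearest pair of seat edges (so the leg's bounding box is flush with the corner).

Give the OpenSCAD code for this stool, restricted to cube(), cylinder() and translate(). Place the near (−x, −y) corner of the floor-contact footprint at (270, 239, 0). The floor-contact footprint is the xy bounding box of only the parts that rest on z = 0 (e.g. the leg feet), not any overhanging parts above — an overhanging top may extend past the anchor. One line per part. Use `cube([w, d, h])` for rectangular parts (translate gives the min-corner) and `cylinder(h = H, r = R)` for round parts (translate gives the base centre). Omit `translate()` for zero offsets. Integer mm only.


translate([270, 239, 352]) cube([306, 264, 29]);
translate([286, 255, 0]) cylinder(h = 352, r = 16);
translate([560, 255, 0]) cylinder(h = 352, r = 16);
translate([286, 487, 0]) cylinder(h = 352, r = 16);
translate([560, 487, 0]) cylinder(h = 352, r = 16);


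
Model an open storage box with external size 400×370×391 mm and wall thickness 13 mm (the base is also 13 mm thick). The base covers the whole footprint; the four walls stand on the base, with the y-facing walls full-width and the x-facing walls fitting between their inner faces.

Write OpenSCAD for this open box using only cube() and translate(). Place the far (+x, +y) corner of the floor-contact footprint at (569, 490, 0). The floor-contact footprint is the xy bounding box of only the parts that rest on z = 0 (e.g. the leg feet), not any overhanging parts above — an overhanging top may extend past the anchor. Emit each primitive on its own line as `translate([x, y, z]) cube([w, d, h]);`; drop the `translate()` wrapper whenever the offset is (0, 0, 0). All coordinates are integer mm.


translate([169, 120, 0]) cube([400, 370, 13]);
translate([169, 120, 13]) cube([400, 13, 378]);
translate([169, 477, 13]) cube([400, 13, 378]);
translate([169, 133, 13]) cube([13, 344, 378]);
translate([556, 133, 13]) cube([13, 344, 378]);


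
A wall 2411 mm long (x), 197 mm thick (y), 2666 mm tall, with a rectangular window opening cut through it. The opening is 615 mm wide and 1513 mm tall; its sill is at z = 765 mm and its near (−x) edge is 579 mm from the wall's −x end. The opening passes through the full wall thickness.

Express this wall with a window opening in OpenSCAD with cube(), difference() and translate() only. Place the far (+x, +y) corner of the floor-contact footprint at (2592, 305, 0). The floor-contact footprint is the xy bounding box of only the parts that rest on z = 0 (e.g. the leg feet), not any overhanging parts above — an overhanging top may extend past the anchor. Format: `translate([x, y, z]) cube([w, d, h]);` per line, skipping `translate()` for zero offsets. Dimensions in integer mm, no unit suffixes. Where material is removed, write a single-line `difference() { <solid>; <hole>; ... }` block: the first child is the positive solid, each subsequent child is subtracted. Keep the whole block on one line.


difference() { translate([181, 108, 0]) cube([2411, 197, 2666]); translate([760, 108, 765]) cube([615, 197, 1513]); }


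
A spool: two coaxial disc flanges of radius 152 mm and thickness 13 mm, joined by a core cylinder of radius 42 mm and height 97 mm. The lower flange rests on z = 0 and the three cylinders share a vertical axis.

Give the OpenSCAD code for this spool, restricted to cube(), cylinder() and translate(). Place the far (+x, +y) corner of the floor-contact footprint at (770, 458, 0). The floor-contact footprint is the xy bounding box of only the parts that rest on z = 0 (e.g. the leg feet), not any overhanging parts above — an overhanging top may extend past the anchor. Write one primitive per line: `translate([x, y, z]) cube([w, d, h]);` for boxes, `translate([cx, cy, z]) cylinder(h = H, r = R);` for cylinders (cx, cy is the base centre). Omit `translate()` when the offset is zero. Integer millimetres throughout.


translate([618, 306, 0]) cylinder(h = 13, r = 152);
translate([618, 306, 13]) cylinder(h = 97, r = 42);
translate([618, 306, 110]) cylinder(h = 13, r = 152);


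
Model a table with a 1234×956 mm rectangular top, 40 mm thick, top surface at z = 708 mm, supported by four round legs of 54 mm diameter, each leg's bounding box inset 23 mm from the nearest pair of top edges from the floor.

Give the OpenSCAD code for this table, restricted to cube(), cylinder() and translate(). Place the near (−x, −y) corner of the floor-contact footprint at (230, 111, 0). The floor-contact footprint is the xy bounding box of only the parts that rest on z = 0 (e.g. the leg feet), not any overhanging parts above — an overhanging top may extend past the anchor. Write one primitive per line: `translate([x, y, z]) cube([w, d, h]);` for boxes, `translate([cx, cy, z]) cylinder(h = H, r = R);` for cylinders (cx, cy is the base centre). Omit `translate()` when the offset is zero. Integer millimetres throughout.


// leg_h = 708 - 40 = 668
translate([207, 88, 668]) cube([1234, 956, 40]);
translate([257, 138, 0]) cylinder(h = 668, r = 27);
translate([1391, 138, 0]) cylinder(h = 668, r = 27);
translate([257, 994, 0]) cylinder(h = 668, r = 27);
translate([1391, 994, 0]) cylinder(h = 668, r = 27);


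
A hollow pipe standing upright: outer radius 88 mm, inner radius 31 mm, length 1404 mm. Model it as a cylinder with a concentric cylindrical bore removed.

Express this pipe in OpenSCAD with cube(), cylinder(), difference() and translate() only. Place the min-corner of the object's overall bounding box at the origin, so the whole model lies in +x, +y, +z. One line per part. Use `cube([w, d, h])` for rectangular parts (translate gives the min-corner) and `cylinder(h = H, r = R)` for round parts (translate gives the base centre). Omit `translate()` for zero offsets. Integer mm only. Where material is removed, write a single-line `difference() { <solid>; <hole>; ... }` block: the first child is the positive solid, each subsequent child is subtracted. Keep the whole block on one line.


difference() { translate([88, 88, 0]) cylinder(h = 1404, r = 88); translate([88, 88, 0]) cylinder(h = 1404, r = 31); }


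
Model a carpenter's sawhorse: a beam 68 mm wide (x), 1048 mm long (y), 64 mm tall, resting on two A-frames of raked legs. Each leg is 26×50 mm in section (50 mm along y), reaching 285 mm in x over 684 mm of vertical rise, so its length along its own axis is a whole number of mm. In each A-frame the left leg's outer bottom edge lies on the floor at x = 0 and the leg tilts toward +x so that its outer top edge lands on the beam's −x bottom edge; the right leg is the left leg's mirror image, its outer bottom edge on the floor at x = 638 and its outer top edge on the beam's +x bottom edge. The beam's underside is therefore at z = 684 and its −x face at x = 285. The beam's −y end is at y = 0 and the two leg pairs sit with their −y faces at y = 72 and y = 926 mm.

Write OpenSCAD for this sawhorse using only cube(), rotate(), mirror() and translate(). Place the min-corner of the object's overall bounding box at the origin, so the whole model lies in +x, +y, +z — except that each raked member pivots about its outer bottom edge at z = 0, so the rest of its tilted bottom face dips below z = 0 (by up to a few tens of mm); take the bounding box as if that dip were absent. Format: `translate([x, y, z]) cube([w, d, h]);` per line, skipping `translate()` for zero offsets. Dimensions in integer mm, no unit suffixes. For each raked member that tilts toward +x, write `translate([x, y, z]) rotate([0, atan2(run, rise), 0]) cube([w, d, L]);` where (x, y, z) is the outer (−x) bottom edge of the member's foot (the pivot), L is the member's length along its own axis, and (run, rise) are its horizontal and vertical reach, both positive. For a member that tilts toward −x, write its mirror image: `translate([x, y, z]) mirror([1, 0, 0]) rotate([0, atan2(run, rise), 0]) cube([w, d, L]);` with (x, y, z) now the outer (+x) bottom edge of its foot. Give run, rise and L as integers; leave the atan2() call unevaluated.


translate([285, 0, 684]) cube([68, 1048, 64]);
translate([0, 72, 0]) rotate([0, atan2(285, 684), 0]) cube([26, 50, 741]);
translate([638, 72, 0]) mirror([1, 0, 0]) rotate([0, atan2(285, 684), 0]) cube([26, 50, 741]);
translate([0, 926, 0]) rotate([0, atan2(285, 684), 0]) cube([26, 50, 741]);
translate([638, 926, 0]) mirror([1, 0, 0]) rotate([0, atan2(285, 684), 0]) cube([26, 50, 741]);


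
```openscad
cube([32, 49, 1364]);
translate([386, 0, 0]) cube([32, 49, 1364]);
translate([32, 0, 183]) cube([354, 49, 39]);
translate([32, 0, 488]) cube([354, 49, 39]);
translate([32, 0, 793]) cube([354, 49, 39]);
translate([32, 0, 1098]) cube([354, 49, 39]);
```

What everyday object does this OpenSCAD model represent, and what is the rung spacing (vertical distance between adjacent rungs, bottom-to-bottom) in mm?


A ladder. The rung spacing is 305 mm.

Two tall 32×49 posts with 4 short bars between them — a ladder. Adjacent rungs sit at z = 183 and z = 488, so the spacing is 488 − 183 = 305 mm.


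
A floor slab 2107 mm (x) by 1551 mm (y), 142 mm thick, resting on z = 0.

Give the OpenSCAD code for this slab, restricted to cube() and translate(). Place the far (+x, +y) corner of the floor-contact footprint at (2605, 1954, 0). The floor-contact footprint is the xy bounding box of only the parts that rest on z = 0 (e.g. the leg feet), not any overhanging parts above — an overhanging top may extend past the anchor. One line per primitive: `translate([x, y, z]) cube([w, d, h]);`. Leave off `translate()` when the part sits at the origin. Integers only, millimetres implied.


translate([498, 403, 0]) cube([2107, 1551, 142]);


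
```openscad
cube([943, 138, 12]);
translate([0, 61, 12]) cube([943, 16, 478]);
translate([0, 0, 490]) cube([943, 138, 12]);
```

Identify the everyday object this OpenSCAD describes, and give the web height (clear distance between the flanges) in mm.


An I-beam. The web height is 478 mm.

Two wide flanges with a thin centred web — an I-beam. Overall 502 mm minus two 12 mm flanges gives a web of 502 − 2·12 = 478 mm.


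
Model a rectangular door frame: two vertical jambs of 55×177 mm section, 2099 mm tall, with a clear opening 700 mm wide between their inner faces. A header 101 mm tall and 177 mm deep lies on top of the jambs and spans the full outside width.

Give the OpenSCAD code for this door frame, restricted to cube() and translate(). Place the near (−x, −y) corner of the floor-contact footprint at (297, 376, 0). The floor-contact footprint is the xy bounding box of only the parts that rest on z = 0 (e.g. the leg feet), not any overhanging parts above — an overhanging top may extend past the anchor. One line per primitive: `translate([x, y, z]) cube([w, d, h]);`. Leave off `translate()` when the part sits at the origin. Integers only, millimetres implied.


translate([297, 376, 0]) cube([55, 177, 2099]);
translate([1052, 376, 0]) cube([55, 177, 2099]);
translate([297, 376, 2099]) cube([810, 177, 101]);


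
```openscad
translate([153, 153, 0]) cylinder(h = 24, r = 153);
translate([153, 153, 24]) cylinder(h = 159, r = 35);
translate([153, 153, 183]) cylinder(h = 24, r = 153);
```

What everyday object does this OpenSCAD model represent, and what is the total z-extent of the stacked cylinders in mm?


A spool. The overall height is 207 mm.

Three coaxial cylinders, large–small–large — a spool. Two 24 mm flanges and a 159 mm core give 24 + 159 + 24 = 207 mm.


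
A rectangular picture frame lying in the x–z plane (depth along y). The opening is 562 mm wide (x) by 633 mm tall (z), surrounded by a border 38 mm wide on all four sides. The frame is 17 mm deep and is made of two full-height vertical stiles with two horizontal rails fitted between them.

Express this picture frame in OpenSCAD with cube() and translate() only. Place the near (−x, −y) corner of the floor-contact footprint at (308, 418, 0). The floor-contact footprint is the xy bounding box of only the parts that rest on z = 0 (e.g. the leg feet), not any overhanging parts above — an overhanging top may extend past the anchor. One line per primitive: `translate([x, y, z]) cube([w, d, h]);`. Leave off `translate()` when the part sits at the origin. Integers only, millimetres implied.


translate([308, 418, 0]) cube([38, 17, 709]);
translate([908, 418, 0]) cube([38, 17, 709]);
translate([346, 418, 0]) cube([562, 17, 38]);
translate([346, 418, 671]) cube([562, 17, 38]);


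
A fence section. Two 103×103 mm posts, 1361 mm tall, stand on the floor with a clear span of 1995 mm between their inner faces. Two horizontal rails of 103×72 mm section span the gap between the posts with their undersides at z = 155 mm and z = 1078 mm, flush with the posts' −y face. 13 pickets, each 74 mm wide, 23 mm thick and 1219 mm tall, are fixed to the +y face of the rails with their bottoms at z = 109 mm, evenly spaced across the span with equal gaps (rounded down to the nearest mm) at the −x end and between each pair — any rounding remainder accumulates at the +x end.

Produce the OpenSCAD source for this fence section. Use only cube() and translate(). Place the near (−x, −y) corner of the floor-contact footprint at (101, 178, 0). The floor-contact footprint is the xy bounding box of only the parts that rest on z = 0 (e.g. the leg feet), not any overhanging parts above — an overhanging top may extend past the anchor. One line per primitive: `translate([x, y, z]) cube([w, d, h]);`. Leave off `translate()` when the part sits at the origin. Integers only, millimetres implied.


translate([101, 178, 0]) cube([103, 103, 1361]);
translate([2199, 178, 0]) cube([103, 103, 1361]);
translate([204, 178, 155]) cube([1995, 103, 72]);
translate([204, 178, 1078]) cube([1995, 103, 72]);
translate([277, 281, 109]) cube([74, 23, 1219]);
translate([424, 281, 109]) cube([74, 23, 1219]);
translate([571, 281, 109]) cube([74, 23, 1219]);
translate([718, 281, 109]) cube([74, 23, 1219]);
translate([865, 281, 109]) cube([74, 23, 1219]);
translate([1012, 281, 109]) cube([74, 23, 1219]);
translate([1159, 281, 109]) cube([74, 23, 1219]);
translate([1306, 281, 109]) cube([74, 23, 1219]);
translate([1453, 281, 109]) cube([74, 23, 1219]);
translate([1600, 281, 109]) cube([74, 23, 1219]);
translate([1747, 281, 109]) cube([74, 23, 1219]);
translate([1894, 281, 109]) cube([74, 23, 1219]);
translate([2041, 281, 109]) cube([74, 23, 1219]);


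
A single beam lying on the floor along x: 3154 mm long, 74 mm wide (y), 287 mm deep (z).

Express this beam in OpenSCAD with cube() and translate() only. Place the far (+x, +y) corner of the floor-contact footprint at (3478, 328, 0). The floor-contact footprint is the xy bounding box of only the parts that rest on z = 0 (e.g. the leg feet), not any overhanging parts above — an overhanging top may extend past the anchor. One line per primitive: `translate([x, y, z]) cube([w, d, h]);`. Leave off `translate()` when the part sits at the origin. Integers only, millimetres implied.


translate([324, 254, 0]) cube([3154, 74, 287]);


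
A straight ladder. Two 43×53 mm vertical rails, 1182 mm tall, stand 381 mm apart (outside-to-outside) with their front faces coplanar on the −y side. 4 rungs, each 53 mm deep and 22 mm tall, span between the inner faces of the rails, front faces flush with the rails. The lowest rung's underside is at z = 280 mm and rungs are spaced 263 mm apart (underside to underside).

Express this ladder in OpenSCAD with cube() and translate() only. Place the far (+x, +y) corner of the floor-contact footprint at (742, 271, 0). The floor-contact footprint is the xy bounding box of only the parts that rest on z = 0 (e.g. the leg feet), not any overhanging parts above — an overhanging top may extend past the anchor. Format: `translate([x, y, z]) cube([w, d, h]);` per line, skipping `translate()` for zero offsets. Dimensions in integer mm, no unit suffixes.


translate([361, 218, 0]) cube([43, 53, 1182]);
translate([699, 218, 0]) cube([43, 53, 1182]);
translate([404, 218, 280]) cube([295, 53, 22]);
translate([404, 218, 543]) cube([295, 53, 22]);
translate([404, 218, 806]) cube([295, 53, 22]);
translate([404, 218, 1069]) cube([295, 53, 22]);


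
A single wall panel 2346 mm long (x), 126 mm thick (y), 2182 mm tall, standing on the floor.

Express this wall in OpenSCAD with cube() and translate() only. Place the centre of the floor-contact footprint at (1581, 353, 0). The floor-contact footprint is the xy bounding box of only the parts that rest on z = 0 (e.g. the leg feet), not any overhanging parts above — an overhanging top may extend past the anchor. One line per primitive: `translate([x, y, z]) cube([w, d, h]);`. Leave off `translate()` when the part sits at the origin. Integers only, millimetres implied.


translate([408, 290, 0]) cube([2346, 126, 2182]);


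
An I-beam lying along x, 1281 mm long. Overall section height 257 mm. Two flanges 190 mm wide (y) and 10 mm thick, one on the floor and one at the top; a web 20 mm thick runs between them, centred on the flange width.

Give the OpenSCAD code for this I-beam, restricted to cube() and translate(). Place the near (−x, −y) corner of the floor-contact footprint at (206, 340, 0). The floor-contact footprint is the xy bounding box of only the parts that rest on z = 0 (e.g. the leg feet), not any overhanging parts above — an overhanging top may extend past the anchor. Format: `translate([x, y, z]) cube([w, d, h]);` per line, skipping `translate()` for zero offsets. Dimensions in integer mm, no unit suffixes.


translate([206, 340, 0]) cube([1281, 190, 10]);
translate([206, 425, 10]) cube([1281, 20, 237]);
translate([206, 340, 247]) cube([1281, 190, 10]);


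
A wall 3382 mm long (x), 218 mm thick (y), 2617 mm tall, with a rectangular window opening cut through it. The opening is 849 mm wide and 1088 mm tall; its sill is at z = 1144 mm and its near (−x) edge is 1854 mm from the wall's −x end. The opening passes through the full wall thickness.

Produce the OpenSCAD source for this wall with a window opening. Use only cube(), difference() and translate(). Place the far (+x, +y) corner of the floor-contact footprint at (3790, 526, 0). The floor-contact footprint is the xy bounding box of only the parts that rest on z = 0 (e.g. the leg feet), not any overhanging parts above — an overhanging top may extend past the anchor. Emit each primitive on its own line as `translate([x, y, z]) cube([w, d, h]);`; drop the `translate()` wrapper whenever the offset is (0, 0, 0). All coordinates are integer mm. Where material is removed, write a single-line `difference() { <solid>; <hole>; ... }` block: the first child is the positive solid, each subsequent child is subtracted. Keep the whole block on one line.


difference() { translate([408, 308, 0]) cube([3382, 218, 2617]); translate([2262, 308, 1144]) cube([849, 218, 1088]); }


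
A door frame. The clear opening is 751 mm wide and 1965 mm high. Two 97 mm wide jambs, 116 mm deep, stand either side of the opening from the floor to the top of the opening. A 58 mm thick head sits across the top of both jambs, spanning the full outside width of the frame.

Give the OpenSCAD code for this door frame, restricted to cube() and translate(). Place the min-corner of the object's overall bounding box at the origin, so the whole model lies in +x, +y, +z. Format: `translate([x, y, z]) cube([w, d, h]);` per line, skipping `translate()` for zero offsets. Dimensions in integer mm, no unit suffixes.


cube([97, 116, 1965]);
translate([848, 0, 0]) cube([97, 116, 1965]);
translate([0, 0, 1965]) cube([945, 116, 58]);


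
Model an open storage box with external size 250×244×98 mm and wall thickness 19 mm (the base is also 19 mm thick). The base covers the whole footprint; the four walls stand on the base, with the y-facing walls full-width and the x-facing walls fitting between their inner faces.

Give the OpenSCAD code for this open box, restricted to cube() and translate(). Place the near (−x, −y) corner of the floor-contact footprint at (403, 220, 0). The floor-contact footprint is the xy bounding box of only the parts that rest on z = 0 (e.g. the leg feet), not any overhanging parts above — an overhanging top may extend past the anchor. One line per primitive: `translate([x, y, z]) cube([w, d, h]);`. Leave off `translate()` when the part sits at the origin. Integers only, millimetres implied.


translate([403, 220, 0]) cube([250, 244, 19]);
translate([403, 220, 19]) cube([250, 19, 79]);
translate([403, 445, 19]) cube([250, 19, 79]);
translate([403, 239, 19]) cube([19, 206, 79]);
translate([634, 239, 19]) cube([19, 206, 79]);


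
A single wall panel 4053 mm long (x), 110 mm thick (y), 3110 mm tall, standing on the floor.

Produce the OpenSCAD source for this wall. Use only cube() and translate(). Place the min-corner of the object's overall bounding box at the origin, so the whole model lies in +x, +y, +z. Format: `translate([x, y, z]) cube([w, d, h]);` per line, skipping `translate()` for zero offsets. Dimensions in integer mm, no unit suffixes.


cube([4053, 110, 3110]);


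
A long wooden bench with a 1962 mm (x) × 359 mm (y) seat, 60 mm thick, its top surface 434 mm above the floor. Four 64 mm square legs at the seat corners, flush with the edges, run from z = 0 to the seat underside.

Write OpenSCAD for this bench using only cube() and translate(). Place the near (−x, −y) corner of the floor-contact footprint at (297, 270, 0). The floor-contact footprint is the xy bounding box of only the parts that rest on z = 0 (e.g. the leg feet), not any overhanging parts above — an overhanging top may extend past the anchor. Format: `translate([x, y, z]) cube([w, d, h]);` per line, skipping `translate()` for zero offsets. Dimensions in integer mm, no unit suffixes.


// leg_h = 434 − 60 = 374
translate([297, 270, 374]) cube([1962, 359, 60]);
translate([297, 270, 0]) cube([64, 64, 374]);
translate([297, 565, 0]) cube([64, 64, 374]);
translate([2195, 270, 0]) cube([64, 64, 374]);
translate([2195, 565, 0]) cube([64, 64, 374]);


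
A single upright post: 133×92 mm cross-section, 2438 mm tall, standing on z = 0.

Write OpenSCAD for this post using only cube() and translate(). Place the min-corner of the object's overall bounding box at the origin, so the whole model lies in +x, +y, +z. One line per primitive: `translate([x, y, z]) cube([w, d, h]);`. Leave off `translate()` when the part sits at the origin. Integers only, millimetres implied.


cube([133, 92, 2438]);


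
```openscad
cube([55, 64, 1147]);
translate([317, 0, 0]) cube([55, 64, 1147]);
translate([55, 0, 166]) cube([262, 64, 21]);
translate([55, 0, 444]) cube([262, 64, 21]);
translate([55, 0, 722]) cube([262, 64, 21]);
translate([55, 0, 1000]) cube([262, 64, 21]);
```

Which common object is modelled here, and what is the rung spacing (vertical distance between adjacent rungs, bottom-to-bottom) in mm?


A ladder. The rung spacing is 278 mm.

Two tall 55×64 posts with 4 short bars between them — a ladder. Adjacent rungs sit at z = 166 and z = 444, so the spacing is 444 − 166 = 278 mm.


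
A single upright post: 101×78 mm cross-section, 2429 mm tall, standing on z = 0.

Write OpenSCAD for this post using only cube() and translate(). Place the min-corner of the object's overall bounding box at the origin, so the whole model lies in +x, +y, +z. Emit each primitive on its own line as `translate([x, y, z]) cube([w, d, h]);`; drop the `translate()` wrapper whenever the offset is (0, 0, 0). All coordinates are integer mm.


cube([101, 78, 2429]);
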